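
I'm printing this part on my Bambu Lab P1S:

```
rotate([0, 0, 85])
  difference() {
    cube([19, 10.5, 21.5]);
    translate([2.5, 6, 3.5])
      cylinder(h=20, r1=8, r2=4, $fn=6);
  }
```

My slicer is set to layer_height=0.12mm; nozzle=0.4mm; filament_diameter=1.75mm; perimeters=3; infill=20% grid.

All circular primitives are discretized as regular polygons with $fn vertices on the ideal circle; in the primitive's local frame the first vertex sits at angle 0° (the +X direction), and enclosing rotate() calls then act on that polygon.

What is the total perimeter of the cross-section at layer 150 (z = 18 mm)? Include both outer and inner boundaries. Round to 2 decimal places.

70.47 mm

At z = 18 mm: the cube is present — its section is the full 19×10.5 rectangle (perimeter 59.00 mm); the cone at (2.5, 6): at t=0.725 of its height the radius interpolates to r₁+(r₂−r₁)t = 5.100, giving a regular 6-gon of that circumradius (perimeter = 2·6·5.100·sin(180°/6) = 30.60 mm); Subtracting the remaining from the first: starting from the 19×10.5 cube, the cone at (2.5, 6) partially overlaps it — only the 55.87 mm² overlap (of its 67.58 mm²) is removed, clipping the outline — boundary = 70.47 mm; (whole slice rotated 85° about Z — lengths, areas and connectivity unchanged). Overall, the cross-section is a single solid region. Total boundary length (outer) = 70.47 mm.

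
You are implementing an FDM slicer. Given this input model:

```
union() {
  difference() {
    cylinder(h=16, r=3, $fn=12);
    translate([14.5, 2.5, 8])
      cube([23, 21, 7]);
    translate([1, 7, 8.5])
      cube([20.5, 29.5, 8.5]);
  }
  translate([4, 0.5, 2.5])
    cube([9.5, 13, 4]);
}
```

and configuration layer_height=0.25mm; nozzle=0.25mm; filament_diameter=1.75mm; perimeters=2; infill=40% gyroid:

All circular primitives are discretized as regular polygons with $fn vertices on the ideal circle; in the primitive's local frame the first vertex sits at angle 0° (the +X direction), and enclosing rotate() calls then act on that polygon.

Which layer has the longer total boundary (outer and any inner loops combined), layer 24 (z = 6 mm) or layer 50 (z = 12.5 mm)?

layer 24 (z = 6 mm)

Layer 24 (z = 6): the r=3 cylinder contributes a regular 12-gon of circumradius 3 (perimeter = 2·12·3.000·sin(180°/12) = 18.63 mm); the cube at (14.5, 2.5) is absent (z outside [8, 15]); the cube at (1, 7) is not intersected at this z (z outside [8.5, 17]); Subtracting the remaining from the first: none of the subtracted shapes is present at this height, so the r=3 cylinder is unchanged — boundary = 18.63 mm; the 9.5×13 cube at (4, 0.5) contributes its full rectangle (perimeter 45.00 mm); Merging all regions: the 2 present regions are separate (no shared area or edge), so areas and boundary lengths simply add and each stays a separate island — boundary = 63.63 mm. So its perimeter = 63.63 mm. Layer 50 (z = 12.5): the r=3 cylinder gives a regular 12-gon of circumradius 3 (constant along its height) (perimeter = 2·12·3.000·sin(180°/12) = 18.63 mm); the 23×21 cube at (14.5, 2.5) contributes its full rectangle (perimeter 88.00 mm); the cube at (1, 7) is present — its section is the full 20.5×29.5 rectangle (perimeter 100.00 mm); Taking the first minus the rest: starting from the r=3 cylinder, the 23×21 cube at (14.5, 2.5) misses the remaining region (no effect); the 20.5×29.5 cube at (1, 7) misses the remaining region (no effect) — boundary = 18.63 mm; the cube at (4, 0.5) is absent (z outside [2.5, 6.5]); Merging all regions: only the result so far is present, so the union is just that shape — boundary = 18.63 mm. So its perimeter = 18.63 mm. Layer 24 is larger (63.63 vs 18.63 mm).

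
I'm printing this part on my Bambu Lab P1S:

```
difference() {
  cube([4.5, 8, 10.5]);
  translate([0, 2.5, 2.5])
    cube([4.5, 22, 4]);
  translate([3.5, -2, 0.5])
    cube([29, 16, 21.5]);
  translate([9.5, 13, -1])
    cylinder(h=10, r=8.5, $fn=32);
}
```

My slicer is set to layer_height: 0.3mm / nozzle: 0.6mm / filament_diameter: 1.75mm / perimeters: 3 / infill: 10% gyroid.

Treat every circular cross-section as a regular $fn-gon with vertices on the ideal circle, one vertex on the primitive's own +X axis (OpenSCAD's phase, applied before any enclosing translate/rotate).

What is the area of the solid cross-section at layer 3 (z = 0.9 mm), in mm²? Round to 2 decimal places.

At z = 0.9 mm: the cube is present — its section is the full 4.5×8 rectangle (area 36.00 mm²); the cube at (0, 2.5) does not reach this height (z outside [2.5, 6.5]); the cube at (3.5, -2) (footprint 29×16) is included at this height (area 464.00 mm²); the r=8.5 cylinder at (9.5, 13) gives a regular 32-gon of circumradius 8.5 (constant along its height) (area = (32/2)·8.500²·sin(360°/32) = 225.52 mm²); Taking the first minus the rest: starting from the 4.5×8 cube (36.00 mm²), the 29×16 cube at (3.5, -2) partially overlaps it — only the 8.00 mm² overlap (of its 464.00 mm²) is removed, clipping the outline; the r=8.5 cylinder at (9.5, 13) partially overlaps it — only the 0.43 mm² overlap (of its 225.52 mm²) is removed, clipping the outline — area = 27.57 mm². Overall, the cross-section is a single solid region. Net area = 27.57 mm².

27.57 mm²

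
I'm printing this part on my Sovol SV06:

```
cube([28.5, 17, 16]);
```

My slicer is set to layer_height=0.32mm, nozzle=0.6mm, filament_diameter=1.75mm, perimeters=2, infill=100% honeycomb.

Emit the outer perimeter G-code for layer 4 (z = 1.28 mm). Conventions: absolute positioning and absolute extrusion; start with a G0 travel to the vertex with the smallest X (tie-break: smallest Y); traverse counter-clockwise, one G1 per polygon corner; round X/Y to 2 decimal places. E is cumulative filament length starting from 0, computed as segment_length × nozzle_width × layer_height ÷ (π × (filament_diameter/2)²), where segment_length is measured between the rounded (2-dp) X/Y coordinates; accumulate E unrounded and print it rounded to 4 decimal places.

G0 X0.00 Y0.00 Z1.28
G1 X28.50 Y0.00 E2.2750
G1 X28.50 Y17.00 E3.6320
G1 X0.00 Y17.00 E5.9070
G1 X0.00 Y0.00 E7.2640

At z = 1.28 mm: the cube is present — its section is the full 28.5×17 rectangle. The outline is a single polygon with 4 vertices. Extrusion per mm of travel: 0.6 × 0.32 / (π × 0.875²) = 0.079824. Accumulating E over each segment gives final E = 7.2640.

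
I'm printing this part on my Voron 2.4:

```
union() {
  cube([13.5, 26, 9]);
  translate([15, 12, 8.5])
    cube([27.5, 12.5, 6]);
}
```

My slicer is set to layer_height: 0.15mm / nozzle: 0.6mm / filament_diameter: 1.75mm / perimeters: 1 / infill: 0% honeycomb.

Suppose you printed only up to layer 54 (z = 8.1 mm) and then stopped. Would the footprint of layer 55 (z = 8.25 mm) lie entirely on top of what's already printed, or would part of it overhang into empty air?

entirely on top

Compare the two slices. At z = 8.1: the cube (footprint 13.5×26) is included at this height (area 351.00 mm²); the cube at (15, 12) does not reach this height (z outside [8.5, 14.5]); Merging all regions: only the 13.5×26 cube is present, so the union is just that shape — area = 351.00 mm². At z = 8.25: the cube (footprint 13.5×26) is included at this height (area 351.00 mm²); the cube at (15, 12) does not reach this height (z outside [8.5, 14.5]); Merging all regions: only the 13.5×26 cube is present, so the union is just that shape — area = 351.00 mm². Checking containment: the cross-section at z = 8.25 is a subset of the cross-section at z = 8.1.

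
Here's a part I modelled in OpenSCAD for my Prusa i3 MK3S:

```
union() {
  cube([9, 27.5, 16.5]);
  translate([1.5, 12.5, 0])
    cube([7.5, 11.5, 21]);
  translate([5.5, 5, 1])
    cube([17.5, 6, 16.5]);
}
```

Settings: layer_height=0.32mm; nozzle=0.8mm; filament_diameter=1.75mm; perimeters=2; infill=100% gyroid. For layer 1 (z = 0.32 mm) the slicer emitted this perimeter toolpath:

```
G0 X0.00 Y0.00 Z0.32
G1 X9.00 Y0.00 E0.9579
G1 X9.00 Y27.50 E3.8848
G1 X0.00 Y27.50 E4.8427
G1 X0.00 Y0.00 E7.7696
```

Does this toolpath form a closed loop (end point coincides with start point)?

Start point (G0): (0.00, 0.00). End point (last G1): the path returns to the start — closed.

yes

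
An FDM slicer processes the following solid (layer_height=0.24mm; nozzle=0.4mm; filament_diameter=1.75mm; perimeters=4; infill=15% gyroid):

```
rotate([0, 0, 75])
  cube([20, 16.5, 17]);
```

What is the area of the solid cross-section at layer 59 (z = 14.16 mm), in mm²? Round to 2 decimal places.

330.00 mm²

At z = 14.16 mm: the 20×16.5 cube contributes its full rectangle (area 330.00 mm²); (rotated 75° about Z; rotation is an isometry so areas/perimeters/island counts are preserved). Overall, the cross-section is a single solid region. Net area = 330.00 mm².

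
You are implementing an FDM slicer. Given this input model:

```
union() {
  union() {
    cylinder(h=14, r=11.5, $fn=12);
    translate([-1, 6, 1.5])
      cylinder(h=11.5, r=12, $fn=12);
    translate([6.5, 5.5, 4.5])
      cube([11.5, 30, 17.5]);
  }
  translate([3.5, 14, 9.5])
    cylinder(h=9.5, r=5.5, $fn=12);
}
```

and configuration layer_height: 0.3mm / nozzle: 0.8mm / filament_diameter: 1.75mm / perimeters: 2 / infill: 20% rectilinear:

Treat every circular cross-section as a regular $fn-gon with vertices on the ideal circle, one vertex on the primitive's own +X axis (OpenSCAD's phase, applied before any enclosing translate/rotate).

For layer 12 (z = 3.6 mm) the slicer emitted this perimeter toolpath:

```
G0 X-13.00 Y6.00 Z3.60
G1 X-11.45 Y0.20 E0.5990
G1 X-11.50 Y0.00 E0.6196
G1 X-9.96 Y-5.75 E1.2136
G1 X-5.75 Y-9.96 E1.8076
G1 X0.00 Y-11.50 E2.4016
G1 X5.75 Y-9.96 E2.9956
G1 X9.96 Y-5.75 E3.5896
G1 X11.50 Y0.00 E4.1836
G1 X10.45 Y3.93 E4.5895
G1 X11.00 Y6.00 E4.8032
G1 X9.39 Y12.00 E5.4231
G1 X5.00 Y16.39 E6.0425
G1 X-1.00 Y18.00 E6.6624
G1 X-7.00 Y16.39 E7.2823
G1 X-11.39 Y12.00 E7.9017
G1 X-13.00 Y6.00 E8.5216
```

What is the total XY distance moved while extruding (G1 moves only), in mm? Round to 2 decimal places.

85.40 mm

Sum the Euclidean lengths of each G1 segment: total = 85.40 mm.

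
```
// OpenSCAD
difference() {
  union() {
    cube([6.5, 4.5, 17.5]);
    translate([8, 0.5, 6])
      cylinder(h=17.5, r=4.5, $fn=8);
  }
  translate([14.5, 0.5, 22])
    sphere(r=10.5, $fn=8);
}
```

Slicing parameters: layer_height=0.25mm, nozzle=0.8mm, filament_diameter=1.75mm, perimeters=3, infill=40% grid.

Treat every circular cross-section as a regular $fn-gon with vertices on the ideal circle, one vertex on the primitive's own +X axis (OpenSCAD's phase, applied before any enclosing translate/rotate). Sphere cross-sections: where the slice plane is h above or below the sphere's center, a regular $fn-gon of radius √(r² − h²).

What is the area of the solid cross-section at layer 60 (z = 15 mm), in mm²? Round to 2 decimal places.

At z = 15 mm: the 6.5×4.5 cube contributes its full rectangle (area 29.25 mm²); the r=4.5 cylinder at (8, 0.5) gives a regular 8-gon of circumradius 4.5 (constant along its height) (area = (8/2)·4.500²·sin(360°/8) = 57.28 mm²); Taking the union: the regions partially overlap — summed areas 86.53 mm² minus the doubly-counted overlap 9.48 mm² gives 77.04 mm² — area = 77.04 mm²; the r=10.5 sphere at (14.5, 0.5) slices to a regular 8-gon of circumradius 7.826 (√(r²−h²) with h=7 from center) (area = (8/2)·7.826²·sin(360°/8) = 173.24 mm²); After the difference (first − rest): starting from that combined region (77.04 mm²), the r=10.5 sphere at (14.5, 0.5) partially overlaps it — only the 32.29 mm² overlap (of its 173.24 mm²) is removed, clipping the outline — area = 44.75 mm². Overall, the cross-section is a single solid region. Net area = 44.75 mm².

44.75 mm²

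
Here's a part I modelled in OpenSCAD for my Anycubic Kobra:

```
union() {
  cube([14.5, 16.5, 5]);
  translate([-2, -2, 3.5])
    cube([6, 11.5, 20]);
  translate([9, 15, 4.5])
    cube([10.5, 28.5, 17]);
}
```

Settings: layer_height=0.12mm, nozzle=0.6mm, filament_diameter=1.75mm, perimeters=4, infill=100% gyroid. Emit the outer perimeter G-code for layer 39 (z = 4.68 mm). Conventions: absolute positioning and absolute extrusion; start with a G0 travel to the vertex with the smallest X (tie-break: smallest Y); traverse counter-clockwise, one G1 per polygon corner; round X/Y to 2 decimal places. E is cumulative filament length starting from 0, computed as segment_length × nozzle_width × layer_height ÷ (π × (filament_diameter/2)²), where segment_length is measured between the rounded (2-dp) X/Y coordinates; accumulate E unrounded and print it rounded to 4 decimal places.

At z = 4.68 mm: the 14.5×16.5 cube contributes its full rectangle; the cube at (-2, -2) (footprint 6×11.5) is included at this height; the cube at (9, 15) is present — its section is the full 10.5×28.5 rectangle; Taking the union: the regions partially overlap (shared area 46.25 mm²), so overlapping operands fuse into one piece — 1 connected region. The outline is a single polygon with 12 vertices. Extrusion per mm of travel: 0.6 × 0.12 / (π × 0.875²) = 0.029934. Accumulating E over each segment gives final E = 4.0112.

G0 X-2.00 Y-2.00 Z4.68
G1 X4.00 Y-2.00 E0.1796
G1 X4.00 Y0.00 E0.2395
G1 X14.50 Y0.00 E0.5538
G1 X14.50 Y15.00 E1.0028
G1 X19.50 Y15.00 E1.1525
G1 X19.50 Y43.50 E2.0056
G1 X9.00 Y43.50 E2.3199
G1 X9.00 Y16.50 E3.1281
G1 X0.00 Y16.50 E3.3975
G1 X0.00 Y9.50 E3.6071
G1 X-2.00 Y9.50 E3.6669
G1 X-2.00 Y-2.00 E4.0112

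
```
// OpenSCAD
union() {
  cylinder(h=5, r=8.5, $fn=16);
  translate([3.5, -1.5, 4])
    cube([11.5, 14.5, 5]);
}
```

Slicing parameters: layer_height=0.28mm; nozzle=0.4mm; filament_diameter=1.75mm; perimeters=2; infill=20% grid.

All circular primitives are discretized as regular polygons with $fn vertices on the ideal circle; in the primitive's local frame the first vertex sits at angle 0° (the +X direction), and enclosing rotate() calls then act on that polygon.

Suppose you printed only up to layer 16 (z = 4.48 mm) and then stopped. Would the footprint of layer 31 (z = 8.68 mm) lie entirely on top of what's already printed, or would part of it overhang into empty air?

Compare the two slices. At z = 4.48: the cylinder: section is a regular 16-gon, circumradius r=8.5 (area = (16/2)·8.500²·sin(360°/16) = 221.19 mm²); the 11.5×14.5 cube at (3.5, -1.5) contributes its full rectangle (area 166.75 mm²); Merging all regions: the regions partially overlap — summed areas 387.94 mm² minus the doubly-counted overlap 34.06 mm² gives 353.88 mm² — area = 353.88 mm². At z = 8.68: the cylinder does not reach this height (z outside [0, 5]); the cube at (3.5, -1.5) (footprint 11.5×14.5) is included at this height (area 166.75 mm²); Combining (union): only the 11.5×14.5 cube at (3.5, -1.5) is present, so the union is just that shape — area = 166.75 mm². Checking containment: the cross-section at z = 8.68 is a subset of the cross-section at z = 4.48.

entirely on top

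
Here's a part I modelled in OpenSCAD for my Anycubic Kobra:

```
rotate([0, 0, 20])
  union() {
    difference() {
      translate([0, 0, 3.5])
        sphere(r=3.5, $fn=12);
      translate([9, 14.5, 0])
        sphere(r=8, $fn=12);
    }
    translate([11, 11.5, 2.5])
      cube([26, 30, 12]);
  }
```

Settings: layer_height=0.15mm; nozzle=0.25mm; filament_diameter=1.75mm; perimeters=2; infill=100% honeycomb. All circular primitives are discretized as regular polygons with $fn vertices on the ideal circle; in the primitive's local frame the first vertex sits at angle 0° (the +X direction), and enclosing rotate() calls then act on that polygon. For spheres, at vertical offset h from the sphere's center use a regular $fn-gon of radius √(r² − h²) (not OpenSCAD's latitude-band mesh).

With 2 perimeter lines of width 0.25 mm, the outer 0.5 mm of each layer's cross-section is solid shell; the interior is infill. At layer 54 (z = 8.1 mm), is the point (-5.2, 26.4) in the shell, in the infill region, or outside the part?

outside

At z = 8.1 mm: the sphere does not reach this height (|z−center|=4.600 > r=3.5); the sphere at (9, 14.5) is absent (|z−center|=8.100 > r=8); Taking the first minus the rest: the first operand is absent here, so nothing remains; the cube at (11, 11.5) (footprint 26×30) is included at this height; Combining (union): only the 26×30 cube at (11, 11.5) is present, so the union is just that shape — 1 connected region; (rotated 20° about Z; rotation is an isometry so areas/perimeters/island counts are preserved). Overall, the cross-section is a single solid region. Undo the 20° rotation: the query point maps to (4.143, 26.586) in the un-rotated model frame. The nearest boundary edge runs (11.00, 41.50)→(11.00, 11.50); distance from the point to it = 6.86 mm. The point is not inside any of the regions above, so it lies outside the cross-section (6.86 mm from the nearest boundary).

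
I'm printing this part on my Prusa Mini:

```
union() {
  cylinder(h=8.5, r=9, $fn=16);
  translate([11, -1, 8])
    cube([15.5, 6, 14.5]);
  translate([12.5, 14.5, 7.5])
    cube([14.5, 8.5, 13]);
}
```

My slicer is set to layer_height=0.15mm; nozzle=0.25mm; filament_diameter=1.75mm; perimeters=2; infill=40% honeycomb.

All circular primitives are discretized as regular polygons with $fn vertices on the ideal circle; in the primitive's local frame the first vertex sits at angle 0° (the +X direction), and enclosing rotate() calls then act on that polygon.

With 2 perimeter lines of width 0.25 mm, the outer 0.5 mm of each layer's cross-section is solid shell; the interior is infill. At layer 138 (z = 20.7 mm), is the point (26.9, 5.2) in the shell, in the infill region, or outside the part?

At z = 20.7 mm: the cylinder does not reach this height (z outside [0, 8.5]); the cube at (11, -1) (footprint 15.5×6) is included at this height; the cube at (12.5, 14.5) is not intersected at this z (z outside [7.5, 20.5]); Merging all regions: only the 15.5×6 cube at (11, -1) is present, so the union is just that shape — 1 connected region. Overall, the cross-section is a single solid region. The nearest boundary edge runs (26.50, -1.00)→(26.50, 5.00); distance from the point to it = 0.45 mm. The point is not inside any of the regions above, so it lies outside the cross-section (0.45 mm from the nearest boundary).

outside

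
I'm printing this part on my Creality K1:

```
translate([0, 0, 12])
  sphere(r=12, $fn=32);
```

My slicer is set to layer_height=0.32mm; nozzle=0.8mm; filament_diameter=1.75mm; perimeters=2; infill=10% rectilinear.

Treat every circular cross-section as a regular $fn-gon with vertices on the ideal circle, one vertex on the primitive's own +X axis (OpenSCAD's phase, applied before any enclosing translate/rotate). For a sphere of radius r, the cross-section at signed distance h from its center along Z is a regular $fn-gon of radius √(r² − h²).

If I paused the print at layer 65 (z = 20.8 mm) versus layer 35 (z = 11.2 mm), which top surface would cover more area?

layer 35 (z = 11.2 mm)

Layer 65 (z = 20.8): the r=12 sphere contributes a regular 32-gon of circumradius √(12²−8.8²) = 8.158 (area = (32/2)·8.158²·sin(360°/32) = 207.76 mm²). So its area = 207.76 mm². Layer 35 (z = 11.2): the sphere: section is a regular 32-gon, circumradius = √(r²−h²) = √(12²−0.8²) = 11.973 (area = (32/2)·11.973²·sin(360°/32) = 447.49 mm²). So its area = 447.49 mm². Layer 35 is larger (447.49 vs 207.76 mm²).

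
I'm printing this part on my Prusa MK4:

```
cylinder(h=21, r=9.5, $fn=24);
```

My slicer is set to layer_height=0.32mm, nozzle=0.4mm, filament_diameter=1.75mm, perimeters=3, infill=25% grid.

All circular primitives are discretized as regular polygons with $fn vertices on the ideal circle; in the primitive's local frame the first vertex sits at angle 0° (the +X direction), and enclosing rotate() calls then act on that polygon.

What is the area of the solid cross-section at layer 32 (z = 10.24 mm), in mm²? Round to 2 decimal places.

At z = 10.24 mm: the r=9.5 cylinder contributes a regular 24-gon of circumradius 9.5 (area = (24/2)·9.500²·sin(360°/24) = 280.30 mm²). Overall, the cross-section is a single solid region. Net area = 280.30 mm².

280.30 mm²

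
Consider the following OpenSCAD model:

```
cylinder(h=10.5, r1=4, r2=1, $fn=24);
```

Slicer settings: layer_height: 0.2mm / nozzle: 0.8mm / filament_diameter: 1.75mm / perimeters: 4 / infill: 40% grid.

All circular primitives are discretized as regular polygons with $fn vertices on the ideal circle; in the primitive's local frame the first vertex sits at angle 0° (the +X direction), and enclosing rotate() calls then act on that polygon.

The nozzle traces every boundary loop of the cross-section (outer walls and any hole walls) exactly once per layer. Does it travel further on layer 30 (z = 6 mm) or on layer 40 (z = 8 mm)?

layer 30 (z = 6 mm)

Layer 30 (z = 6): the cone (r1=4→r2=1) has section circumradius 2.286 here — a regular 24-gon (perimeter = 2·24·2.286·sin(180°/24) = 14.32 mm). So its perimeter = 14.32 mm. Layer 40 (z = 8): the cone: at t=0.762 of its height the radius interpolates to r₁+(r₂−r₁)t = 1.714, giving a regular 24-gon of that circumradius (perimeter = 2·24·1.714·sin(180°/24) = 10.74 mm). So its perimeter = 10.74 mm. Layer 30 is larger (14.32 vs 10.74 mm).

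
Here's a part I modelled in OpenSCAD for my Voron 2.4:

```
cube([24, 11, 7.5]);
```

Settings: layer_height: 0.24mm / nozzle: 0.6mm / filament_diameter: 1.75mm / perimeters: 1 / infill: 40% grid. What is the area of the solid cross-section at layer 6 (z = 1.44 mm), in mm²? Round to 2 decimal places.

264.00 mm²

At z = 1.44 mm: the 24×11 cube contributes its full rectangle (area 264.00 mm²). Overall, the cross-section is a single solid region. Net area = 264.00 mm².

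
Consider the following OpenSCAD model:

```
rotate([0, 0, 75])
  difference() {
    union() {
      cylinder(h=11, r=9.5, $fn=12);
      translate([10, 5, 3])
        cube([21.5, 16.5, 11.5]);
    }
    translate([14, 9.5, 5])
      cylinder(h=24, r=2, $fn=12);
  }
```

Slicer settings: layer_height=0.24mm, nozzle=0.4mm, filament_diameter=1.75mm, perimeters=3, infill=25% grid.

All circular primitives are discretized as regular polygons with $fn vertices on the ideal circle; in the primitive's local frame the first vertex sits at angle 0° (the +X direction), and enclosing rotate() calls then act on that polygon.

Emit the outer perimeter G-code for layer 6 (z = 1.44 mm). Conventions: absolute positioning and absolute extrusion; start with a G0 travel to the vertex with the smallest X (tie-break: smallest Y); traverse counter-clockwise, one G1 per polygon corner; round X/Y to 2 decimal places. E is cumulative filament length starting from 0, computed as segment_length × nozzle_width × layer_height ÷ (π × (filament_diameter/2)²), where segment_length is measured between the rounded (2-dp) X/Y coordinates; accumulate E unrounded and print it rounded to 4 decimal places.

G0 X-9.18 Y-2.46 Z1.44
G1 X-6.72 Y-6.72 E0.1963
G1 X-2.46 Y-9.18 E0.3927
G1 X2.46 Y-9.18 E0.5890
G1 X6.72 Y-6.72 E0.7854
G1 X9.18 Y-2.46 E0.9817
G1 X9.18 Y2.46 E1.1781
G1 X6.72 Y6.72 E1.3744
G1 X2.46 Y9.18 E1.5708
G1 X-2.46 Y9.18 E1.7671
G1 X-6.72 Y6.72 E1.9635
G1 X-9.18 Y2.46 E2.1598
G1 X-9.18 Y-2.46 E2.3562

At z = 1.44 mm: the r=9.5 cylinder contributes a regular 12-gon of circumradius 9.5; the cube at (10, 5) is not intersected at this z (z outside [3, 14.5]); Merging all regions: only the r=9.5 cylinder is present, so the union is just that shape — 1 connected region; the cylinder at (14, 9.5) is absent (z outside [5, 29]); Taking the first minus the rest: none of the subtracted shapes is present at this height, so the result so far is unchanged — 1 connected region; (whole slice rotated 75° about Z — lengths, areas and connectivity unchanged). The outline is a single polygon with 12 vertices. Extrusion per mm of travel: 0.4 × 0.24 / (π × 0.875²) = 0.039912. Accumulating E over each segment gives final E = 2.3562.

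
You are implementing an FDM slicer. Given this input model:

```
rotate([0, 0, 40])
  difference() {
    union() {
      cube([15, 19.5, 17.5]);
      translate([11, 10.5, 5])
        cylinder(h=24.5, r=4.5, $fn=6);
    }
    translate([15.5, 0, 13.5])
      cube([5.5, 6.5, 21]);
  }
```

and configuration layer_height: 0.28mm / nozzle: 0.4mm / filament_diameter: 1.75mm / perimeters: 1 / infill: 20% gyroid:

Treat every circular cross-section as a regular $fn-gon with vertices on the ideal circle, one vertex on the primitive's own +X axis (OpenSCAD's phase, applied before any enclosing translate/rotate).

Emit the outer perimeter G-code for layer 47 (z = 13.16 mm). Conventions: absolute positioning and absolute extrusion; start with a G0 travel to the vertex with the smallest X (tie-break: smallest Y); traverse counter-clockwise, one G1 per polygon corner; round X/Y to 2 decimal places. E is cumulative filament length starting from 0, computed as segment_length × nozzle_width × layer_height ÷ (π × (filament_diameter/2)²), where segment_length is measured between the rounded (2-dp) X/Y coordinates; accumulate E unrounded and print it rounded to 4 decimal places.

G0 X-12.53 Y14.94 Z13.16
G1 X0.00 Y0.00 E0.9079
G1 X11.49 Y9.64 E1.6063
G1 X5.30 Y17.02 E2.0549
G1 X5.12 Y18.01 E2.1017
G1 X4.18 Y18.35 E2.1483
G1 X-1.04 Y24.58 E2.5267
G1 X-12.53 Y14.94 E3.2251

At z = 13.16 mm: the cube is present — its section is the full 15×19.5 rectangle; the r=4.5 cylinder at (11, 10.5) gives a regular 6-gon of circumradius 4.5 (constant along its height); Merging all regions: the regions partially overlap (shared area 52.18 mm²), so overlapping operands fuse into one piece — 1 connected region; the cube at (15.5, 0) is not intersected at this z (z outside [13.5, 34.5]); After the difference (first − rest): none of the subtracted shapes is present at this height, so that combined region is unchanged — 1 connected region; (whole slice rotated 40° about Z — lengths, areas and connectivity unchanged). The outline is a single polygon with 7 vertices. Extrusion per mm of travel: 0.4 × 0.28 / (π × 0.875²) = 0.046564. Accumulating E over each segment gives final E = 3.2251.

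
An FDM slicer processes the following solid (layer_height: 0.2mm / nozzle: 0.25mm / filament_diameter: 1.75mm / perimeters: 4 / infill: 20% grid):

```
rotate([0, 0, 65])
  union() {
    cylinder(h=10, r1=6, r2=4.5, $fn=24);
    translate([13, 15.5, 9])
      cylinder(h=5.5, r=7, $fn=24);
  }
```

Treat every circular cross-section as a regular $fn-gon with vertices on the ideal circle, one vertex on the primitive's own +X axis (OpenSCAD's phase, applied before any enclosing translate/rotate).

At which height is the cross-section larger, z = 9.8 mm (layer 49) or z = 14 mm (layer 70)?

layer 49 (z = 9.8 mm)

Layer 49 (z = 9.8): the cone: at t=0.980 of its height the radius interpolates to r₁+(r₂−r₁)t = 4.530, giving a regular 24-gon of that circumradius (area = (24/2)·4.530²·sin(360°/24) = 63.73 mm²); the cylinder at (13, 15.5): section is a regular 24-gon, circumradius r=7 (area = (24/2)·7.000²·sin(360°/24) = 152.19 mm²); Combining (union): the 2 present regions are separate (no shared area or edge), so areas and boundary lengths simply add and each stays a separate island — area = 215.92 mm²; (rotated 65° about Z; rotation is an isometry so areas/perimeters/island counts are preserved). So its area = 215.92 mm². Layer 70 (z = 14): the cone is absent (z outside [0, 10]); the cylinder at (13, 15.5): section is a regular 24-gon, circumradius r=7 (area = (24/2)·7.000²·sin(360°/24) = 152.19 mm²); Combining (union): only the r=7 cylinder at (13, 15.5) is present, so the union is just that shape — area = 152.19 mm²; (whole slice rotated 65° about Z — lengths, areas and connectivity unchanged). So its area = 152.19 mm². Layer 49 is larger (215.92 vs 152.19 mm²).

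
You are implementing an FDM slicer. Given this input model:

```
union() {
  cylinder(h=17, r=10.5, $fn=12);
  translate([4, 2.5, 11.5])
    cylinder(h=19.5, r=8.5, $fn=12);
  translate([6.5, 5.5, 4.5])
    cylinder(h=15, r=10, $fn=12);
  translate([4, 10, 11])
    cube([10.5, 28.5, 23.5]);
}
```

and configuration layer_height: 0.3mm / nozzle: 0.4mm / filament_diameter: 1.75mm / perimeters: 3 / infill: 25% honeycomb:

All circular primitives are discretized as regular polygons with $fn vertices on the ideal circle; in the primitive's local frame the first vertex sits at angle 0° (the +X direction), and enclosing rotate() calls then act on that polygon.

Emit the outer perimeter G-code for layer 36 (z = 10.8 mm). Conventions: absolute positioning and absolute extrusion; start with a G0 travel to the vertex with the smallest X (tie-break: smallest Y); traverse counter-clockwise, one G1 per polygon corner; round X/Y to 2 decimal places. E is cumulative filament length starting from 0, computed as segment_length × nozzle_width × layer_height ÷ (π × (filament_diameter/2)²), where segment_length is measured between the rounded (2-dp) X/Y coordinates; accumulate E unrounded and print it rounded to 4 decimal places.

At z = 10.8 mm: the r=10.5 cylinder gives a regular 12-gon of circumradius 10.5 (constant along its height); the cylinder at (4, 2.5) does not reach this height (z outside [11.5, 31]); the r=10 cylinder at (6.5, 5.5) gives a regular 12-gon of circumradius 10 (constant along its height); the cube at (4, 10) is not intersected at this z (z outside [11, 34.5]); Merging all regions: the regions partially overlap (shared area 149.57 mm²), so overlapping operands fuse into one piece — 1 connected region. The outline is a single polygon with 18 vertices. Extrusion per mm of travel: 0.4 × 0.3 / (π × 0.875²) = 0.049890. Accumulating E over each segment gives final E = 4.0717.

G0 X-10.50 Y0.00 Z10.80
G1 X-9.09 Y-5.25 E0.2712
G1 X-5.25 Y-9.09 E0.5421
G1 X0.00 Y-10.50 E0.8133
G1 X5.25 Y-9.09 E1.0845
G1 X9.09 Y-5.25 E1.3555
G1 X9.51 Y-3.69 E1.4361
G1 X11.50 Y-3.16 E1.5388
G1 X15.16 Y0.50 E1.7971
G1 X16.50 Y5.50 E2.0553
G1 X15.16 Y10.50 E2.3136
G1 X11.50 Y14.16 E2.5718
G1 X6.50 Y15.50 E2.8301
G1 X1.50 Y14.16 E3.0883
G1 X-2.16 Y10.50 E3.3465
G1 X-2.33 Y9.88 E3.3786
G1 X-5.25 Y9.09 E3.5295
G1 X-9.09 Y5.25 E3.8005
G1 X-10.50 Y0.00 E4.0717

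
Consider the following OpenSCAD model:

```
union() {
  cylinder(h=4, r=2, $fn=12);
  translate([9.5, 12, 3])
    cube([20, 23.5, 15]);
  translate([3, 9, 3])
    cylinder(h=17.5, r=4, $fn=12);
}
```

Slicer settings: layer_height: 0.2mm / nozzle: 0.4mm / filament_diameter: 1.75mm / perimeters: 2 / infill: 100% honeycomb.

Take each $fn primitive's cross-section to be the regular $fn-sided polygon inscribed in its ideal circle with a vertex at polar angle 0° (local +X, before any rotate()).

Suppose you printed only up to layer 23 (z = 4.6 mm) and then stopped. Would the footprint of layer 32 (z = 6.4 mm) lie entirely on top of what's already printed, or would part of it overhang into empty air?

entirely on top

Compare the two slices. At z = 4.6: the cylinder is not intersected at this z (z outside [0, 4]); the cube at (9.5, 12) (footprint 20×23.5) is included at this height (area 470.00 mm²); the cylinder at (3, 9): section is a regular 12-gon, circumradius r=4 (area = (12/2)·4.000²·sin(360°/12) = 48.00 mm²); Merging all regions: the 2 present regions are separate (no shared area or edge), so areas and boundary lengths simply add and each stays a separate island — area = 518.00 mm². At z = 6.4: the cylinder is absent (z outside [0, 4]); the cube at (9.5, 12) is present — its section is the full 20×23.5 rectangle (area 470.00 mm²); the r=4 cylinder at (3, 9) contributes a regular 12-gon of circumradius 4 (area = (12/2)·4.000²·sin(360°/12) = 48.00 mm²); Combining (union): the 2 present regions are separate (no shared area or edge), so areas and boundary lengths simply add and each stays a separate island — area = 518.00 mm². Checking containment: the cross-section at z = 6.4 is a subset of the cross-section at z = 4.6.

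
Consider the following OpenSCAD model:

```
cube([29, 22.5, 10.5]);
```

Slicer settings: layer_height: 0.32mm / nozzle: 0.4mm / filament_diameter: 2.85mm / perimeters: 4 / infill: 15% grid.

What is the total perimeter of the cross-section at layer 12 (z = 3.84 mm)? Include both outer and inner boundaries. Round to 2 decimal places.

103.00 mm

At z = 3.84 mm: the cube (footprint 29×22.5) is included at this height (perimeter 103.00 mm). Overall, the cross-section is a single solid region. Total boundary length (outer) = 103.00 mm.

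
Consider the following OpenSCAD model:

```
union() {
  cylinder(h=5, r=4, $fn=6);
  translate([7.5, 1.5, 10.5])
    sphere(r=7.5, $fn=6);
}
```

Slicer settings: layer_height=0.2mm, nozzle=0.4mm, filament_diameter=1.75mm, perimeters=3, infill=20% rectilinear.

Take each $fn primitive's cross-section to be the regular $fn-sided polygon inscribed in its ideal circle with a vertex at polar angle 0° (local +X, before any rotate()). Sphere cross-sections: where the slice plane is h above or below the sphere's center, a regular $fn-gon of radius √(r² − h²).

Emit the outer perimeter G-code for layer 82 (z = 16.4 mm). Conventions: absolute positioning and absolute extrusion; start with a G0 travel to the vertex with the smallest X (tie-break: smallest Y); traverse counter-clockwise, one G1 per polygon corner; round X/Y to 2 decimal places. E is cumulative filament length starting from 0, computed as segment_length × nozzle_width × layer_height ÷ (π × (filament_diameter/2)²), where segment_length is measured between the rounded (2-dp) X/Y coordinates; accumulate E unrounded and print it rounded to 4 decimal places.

G0 X2.87 Y1.50 Z16.40
G1 X5.18 Y-2.51 E0.1539
G1 X9.82 Y-2.51 E0.3082
G1 X12.13 Y1.50 E0.4622
G1 X9.82 Y5.51 E0.6161
G1 X5.18 Y5.51 E0.7704
G1 X2.87 Y1.50 E0.9243

At z = 16.4 mm: the cylinder is not intersected at this z (z outside [0, 5]); the r=7.5 sphere at (7.5, 1.5) contributes a regular 6-gon of circumradius √(7.5²−5.9²) = 4.630; Taking the union: only the r=7.5 sphere at (7.5, 1.5) is present, so the union is just that shape — 1 connected region. The outline is a single polygon with 6 vertices. Extrusion per mm of travel: 0.4 × 0.2 / (π × 0.875²) = 0.033260. Accumulating E over each segment gives final E = 0.9243.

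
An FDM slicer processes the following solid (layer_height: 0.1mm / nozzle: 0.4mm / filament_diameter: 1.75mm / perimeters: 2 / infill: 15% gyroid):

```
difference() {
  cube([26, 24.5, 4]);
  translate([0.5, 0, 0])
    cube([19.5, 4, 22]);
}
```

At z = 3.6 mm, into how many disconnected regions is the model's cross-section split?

At z = 3.6 mm: the 26×24.5 cube contributes its full rectangle; the 19.5×4 cube at (0.5, 0) contributes its full rectangle; After the difference (first − rest): starting from the 26×24.5 cube, the 19.5×4 cube at (0.5, 0) lies inside it touching the edge (removes its full 78.00 mm²) — 1 connected region. The result has 1 disconnected region.

1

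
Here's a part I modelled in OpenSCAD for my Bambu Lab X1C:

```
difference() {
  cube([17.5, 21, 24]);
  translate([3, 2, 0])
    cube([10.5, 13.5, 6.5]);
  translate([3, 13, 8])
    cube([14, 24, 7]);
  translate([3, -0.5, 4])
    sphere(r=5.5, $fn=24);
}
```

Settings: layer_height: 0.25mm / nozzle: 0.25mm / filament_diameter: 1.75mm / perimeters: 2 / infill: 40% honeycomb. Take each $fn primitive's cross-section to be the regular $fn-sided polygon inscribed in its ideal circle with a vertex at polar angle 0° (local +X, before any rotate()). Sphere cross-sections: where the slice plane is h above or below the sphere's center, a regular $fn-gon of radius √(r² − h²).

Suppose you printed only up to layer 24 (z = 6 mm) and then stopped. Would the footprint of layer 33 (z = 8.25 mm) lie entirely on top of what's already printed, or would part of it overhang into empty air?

Compare the two slices. At z = 6: the 17.5×21 cube contributes its full rectangle (area 367.50 mm²); the 10.5×13.5 cube at (3, 2) contributes its full rectangle (area 141.75 mm²); the cube at (3, 13) does not reach this height (z outside [8, 15]); the r=5.5 sphere at (3, -0.5) contributes a regular 24-gon of circumradius √(5.5²−2²) = 5.123 (area = (24/2)·5.123²·sin(360°/24) = 81.53 mm²); After the difference (first − rest): starting from the 17.5×21 cube (367.50 mm²), the 10.5×13.5 cube at (3, 2) lies wholly inside it (removes its full 141.75 mm² and its 48.00 mm outline becomes a hole wall); the r=5.5 sphere at (3, -0.5) partially overlaps it — only the 22.51 mm² overlap (of its 81.53 mm²) is removed, clipping the outline — area = 203.24 mm². At z = 8.25: the 17.5×21 cube contributes its full rectangle (area 367.50 mm²); the cube at (3, 2) is absent (z outside [0, 6.5]); the cube at (3, 13) is present — its section is the full 14×24 rectangle (area 336.00 mm²); the sphere at (3, -0.5): section is a regular 24-gon, circumradius = √(r²−h²) = √(5.5²−4.25²) = 3.491 (area = (24/2)·3.491²·sin(360°/24) = 37.85 mm²); After the difference (first − rest): starting from the 17.5×21 cube (367.50 mm²), the 14×24 cube at (3, 13) partially overlaps it — only the 112.00 mm² overlap (of its 336.00 mm²) is removed, clipping the outline; the r=5.5 sphere at (3, -0.5) partially overlaps it — only the 15.14 mm² overlap (of its 37.85 mm²) is removed, clipping the outline — area = 240.36 mm². Checking containment: at z = 8.25 the cross-section extends beyond the z = 6 cross-section by about 122.87 mm².

part overhangs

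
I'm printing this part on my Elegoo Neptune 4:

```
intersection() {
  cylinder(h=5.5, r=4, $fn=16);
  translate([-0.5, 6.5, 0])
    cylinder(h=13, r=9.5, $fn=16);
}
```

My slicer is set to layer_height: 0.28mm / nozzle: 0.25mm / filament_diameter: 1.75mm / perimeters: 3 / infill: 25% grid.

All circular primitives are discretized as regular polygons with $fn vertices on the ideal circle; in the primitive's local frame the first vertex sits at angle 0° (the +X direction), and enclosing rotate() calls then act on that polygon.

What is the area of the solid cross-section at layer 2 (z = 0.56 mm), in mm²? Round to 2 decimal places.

43.94 mm²

At z = 0.56 mm: the cylinder: section is a regular 16-gon, circumradius r=4 (area = (16/2)·4.000²·sin(360°/16) = 48.98 mm²); the r=9.5 cylinder at (-0.5, 6.5) gives a regular 16-gon of circumradius 9.5 (constant along its height) (area = (16/2)·9.500²·sin(360°/16) = 276.30 mm²); Keeping only the common overlap: the r=9.5 cylinder at (-0.5, 6.5) partially overlaps the r=4 cylinder; clipping to the common part keeps 43.94 mm² — area = 43.94 mm². Overall, the cross-section is a single solid region. Net area = 43.94 mm².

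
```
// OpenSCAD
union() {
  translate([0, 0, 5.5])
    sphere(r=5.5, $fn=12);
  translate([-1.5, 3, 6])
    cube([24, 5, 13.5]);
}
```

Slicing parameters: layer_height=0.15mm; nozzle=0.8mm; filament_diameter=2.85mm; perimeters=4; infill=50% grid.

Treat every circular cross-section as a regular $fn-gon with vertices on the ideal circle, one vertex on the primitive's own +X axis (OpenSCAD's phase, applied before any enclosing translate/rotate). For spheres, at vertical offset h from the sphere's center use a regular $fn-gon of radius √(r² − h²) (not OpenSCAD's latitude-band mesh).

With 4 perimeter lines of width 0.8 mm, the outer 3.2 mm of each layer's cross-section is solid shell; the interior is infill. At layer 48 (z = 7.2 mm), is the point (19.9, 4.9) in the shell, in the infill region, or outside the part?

shell

At z = 7.2 mm: the r=5.5 sphere slices to a regular 12-gon of circumradius 5.231 (√(r²−h²) with h=1.7 from center); the cube at (-1.5, 3) is present — its section is the full 24×5 rectangle; Combining (union): the regions partially overlap (shared area 9.13 mm²), so overlapping operands fuse into one piece — 1 connected region. Overall, the cross-section is a single solid region. The nearest boundary edge runs (22.50, 3.00)→(4.15, 3.00); distance from the point to it = 1.90 mm. The point is inside the cross-section, 1.90 mm from the nearest boundary — within the 3.2 mm shell band (4 × 0.8).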